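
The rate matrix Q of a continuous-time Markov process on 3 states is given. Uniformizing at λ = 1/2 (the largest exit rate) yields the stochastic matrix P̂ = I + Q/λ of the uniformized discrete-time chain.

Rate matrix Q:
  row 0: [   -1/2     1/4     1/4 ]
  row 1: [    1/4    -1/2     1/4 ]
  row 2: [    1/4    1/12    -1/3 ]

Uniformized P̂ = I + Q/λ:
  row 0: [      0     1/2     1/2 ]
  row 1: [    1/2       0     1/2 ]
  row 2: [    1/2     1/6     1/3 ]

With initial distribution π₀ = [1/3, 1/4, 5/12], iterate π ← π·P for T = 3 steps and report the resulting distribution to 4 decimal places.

t=0: π = [0.3333, 0.2500, 0.4167]
t=1: π = [0.3333, 0.2361, 0.4306]
t=2: π = [0.3333, 0.2384, 0.4282]
t=3: π = [0.3333, 0.2380, 0.4286]

π = [0.3333, 0.2380, 0.4286]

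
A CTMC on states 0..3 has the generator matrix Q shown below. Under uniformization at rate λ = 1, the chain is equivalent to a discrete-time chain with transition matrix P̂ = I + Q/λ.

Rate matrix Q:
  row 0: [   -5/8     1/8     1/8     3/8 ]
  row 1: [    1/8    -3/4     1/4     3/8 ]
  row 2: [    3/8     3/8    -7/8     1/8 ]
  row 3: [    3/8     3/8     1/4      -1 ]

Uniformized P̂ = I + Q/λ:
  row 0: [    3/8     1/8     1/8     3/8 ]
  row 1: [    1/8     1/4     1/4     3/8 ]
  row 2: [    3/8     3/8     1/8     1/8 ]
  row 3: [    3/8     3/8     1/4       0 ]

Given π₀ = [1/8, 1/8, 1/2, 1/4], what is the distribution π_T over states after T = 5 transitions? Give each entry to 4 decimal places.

t=0: π = [0.1250, 0.1250, 0.5000, 0.2500]
t=1: π = [0.3438, 0.3281, 0.1719, 0.1563]
t=2: π = [0.2930, 0.2480, 0.1855, 0.2734]
t=3: π = [0.3130, 0.2708, 0.1902, 0.2261]
t=4: π = [0.3073, 0.2629, 0.1871, 0.2427]
t=5: π = [0.3093, 0.2653, 0.1882, 0.2372]

π = [0.3093, 0.2653, 0.1882, 0.2372]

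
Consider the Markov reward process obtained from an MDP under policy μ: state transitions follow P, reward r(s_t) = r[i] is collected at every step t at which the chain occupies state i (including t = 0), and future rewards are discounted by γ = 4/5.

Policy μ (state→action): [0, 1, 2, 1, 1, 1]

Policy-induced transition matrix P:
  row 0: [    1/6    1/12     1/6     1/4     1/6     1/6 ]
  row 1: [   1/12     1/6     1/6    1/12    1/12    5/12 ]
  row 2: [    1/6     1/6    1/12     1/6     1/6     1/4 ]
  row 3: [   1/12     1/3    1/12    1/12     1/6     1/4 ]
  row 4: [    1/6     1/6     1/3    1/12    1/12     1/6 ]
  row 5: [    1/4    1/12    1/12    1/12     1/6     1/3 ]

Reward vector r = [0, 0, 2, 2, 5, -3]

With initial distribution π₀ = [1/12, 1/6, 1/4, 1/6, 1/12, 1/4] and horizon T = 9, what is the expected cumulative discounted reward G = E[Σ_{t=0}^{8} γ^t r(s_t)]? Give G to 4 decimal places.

t=0: π = [0.0833, 0.1667, 0.2500, 0.1667, 0.0833, 0.2500], E[r] = 0.5000, γ^t·E[r] = 0.500000, running G = 0.500000
t=1: π = [0.1597, 0.1667, 0.1250, 0.1181, 0.1458, 0.2847], E[r] = 0.3611, γ^t·E[r] = 0.288889, running G = 0.788889
t=2: π = [0.1667, 0.1493, 0.1470, 0.1204, 0.1406, 0.2760], E[r] = 0.4097, γ^t·E[r] = 0.262222, running G = 1.051111
t=3: π = [0.1672, 0.1498, 0.1448, 0.1234, 0.1425, 0.2723], E[r] = 0.4321, γ^t·E[r] = 0.221210, running G = 1.272321
t=4: π = [0.1666, 0.1506, 0.1454, 0.1233, 0.1423, 0.2719], E[r] = 0.4333, γ^t·E[r] = 0.177462, running G = 1.449783
t=5: π = [0.1665, 0.1507, 0.1453, 0.1232, 0.1423, 0.2720], E[r] = 0.4324, γ^t·E[r] = 0.141675, running G = 1.591458
t=6: π = [0.1665, 0.1507, 0.1453, 0.1232, 0.1423, 0.2721], E[r] = 0.4322, γ^t·E[r] = 0.113292, running G = 1.704750
t=7: π = [0.1665, 0.1507, 0.1453, 0.1232, 0.1423, 0.2721], E[r] = 0.4322, γ^t·E[r] = 0.090635, running G = 1.795385
t=8: π = [0.1665, 0.1507, 0.1453, 0.1232, 0.1423, 0.2720], E[r] = 0.4322, γ^t·E[r] = 0.072510, running G = 1.867895

G = 1.8679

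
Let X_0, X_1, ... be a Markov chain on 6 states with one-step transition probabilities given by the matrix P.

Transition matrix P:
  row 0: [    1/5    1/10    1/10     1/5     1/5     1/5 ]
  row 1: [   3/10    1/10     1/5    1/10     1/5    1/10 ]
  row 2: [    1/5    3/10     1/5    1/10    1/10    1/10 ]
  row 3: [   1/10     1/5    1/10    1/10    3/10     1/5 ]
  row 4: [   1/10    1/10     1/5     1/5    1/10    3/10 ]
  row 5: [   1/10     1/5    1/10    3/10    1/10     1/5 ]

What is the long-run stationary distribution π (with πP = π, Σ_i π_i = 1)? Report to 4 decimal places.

Balance equations π_j = Σ_i π_i·P[i][j]:
  π_0 = 1/5·π_0 + 3/10·π_1 + 1/5·π_2 + 1/10·π_3 + 1/10·π_4 + 1/10·π_5
  π_1 = 1/10·π_0 + 1/10·π_1 + 3/10·π_2 + 1/5·π_3 + 1/10·π_4 + 1/5·π_5
  π_2 = 1/10·π_0 + 1/5·π_1 + 1/5·π_2 + 1/10·π_3 + 1/5·π_4 + 1/10·π_5
  π_3 = 1/5·π_0 + 1/10·π_1 + 1/10·π_2 + 1/10·π_3 + 1/5·π_4 + 3/10·π_5
  π_4 = 1/5·π_0 + 1/5·π_1 + 1/10·π_2 + 3/10·π_3 + 1/10·π_4 + 1/10·π_5
  normalize: π_0 + π_1 + π_2 + π_3 + π_4 + π_5 = 1
Solving the linear system gives exactly π = [3037/18489, 9161/55467, 8210/55467, 18881/110934, 9262/55467, 2285/12326].

π = [0.1643, 0.1652, 0.1480, 0.1702, 0.1670, 0.1854]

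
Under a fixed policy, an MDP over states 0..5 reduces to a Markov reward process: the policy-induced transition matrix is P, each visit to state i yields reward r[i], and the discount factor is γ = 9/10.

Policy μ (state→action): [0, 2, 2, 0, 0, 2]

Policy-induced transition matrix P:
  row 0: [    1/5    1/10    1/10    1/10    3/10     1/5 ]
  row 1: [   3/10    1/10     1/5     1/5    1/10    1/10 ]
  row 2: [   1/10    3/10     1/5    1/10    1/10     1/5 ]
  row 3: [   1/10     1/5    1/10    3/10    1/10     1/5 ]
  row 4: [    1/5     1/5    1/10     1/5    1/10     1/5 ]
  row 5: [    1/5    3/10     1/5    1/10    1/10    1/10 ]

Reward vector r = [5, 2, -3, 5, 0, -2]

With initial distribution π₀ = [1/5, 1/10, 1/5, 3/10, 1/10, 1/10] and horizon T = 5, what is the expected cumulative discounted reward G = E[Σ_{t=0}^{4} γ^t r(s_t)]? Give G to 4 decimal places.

G = 6.1290

t=0: π = [0.2000, 0.1000, 0.2000, 0.3000, 0.1000, 0.1000], E[r] = 1.9000, γ^t·E[r] = 1.900000, running G = 1.900000
t=1: π = [0.1600, 0.2000, 0.1400, 0.1800, 0.1400, 0.1800], E[r] = 1.3200, γ^t·E[r] = 1.188000, running G = 3.088000
t=2: π = [0.1880, 0.1960, 0.1520, 0.1700, 0.1320, 0.1620], E[r] = 1.4020, γ^t·E[r] = 1.135620, running G = 4.223620
t=3: π = [0.1874, 0.1930, 0.1510, 0.1668, 0.1376, 0.1642], E[r] = 1.3756, γ^t·E[r] = 1.002812, running G = 5.226432
t=4: π = [0.1875, 0.1935, 0.1508, 0.1664, 0.1375, 0.1643], E[r] = 1.3756, γ^t·E[r] = 0.902557, running G = 6.128990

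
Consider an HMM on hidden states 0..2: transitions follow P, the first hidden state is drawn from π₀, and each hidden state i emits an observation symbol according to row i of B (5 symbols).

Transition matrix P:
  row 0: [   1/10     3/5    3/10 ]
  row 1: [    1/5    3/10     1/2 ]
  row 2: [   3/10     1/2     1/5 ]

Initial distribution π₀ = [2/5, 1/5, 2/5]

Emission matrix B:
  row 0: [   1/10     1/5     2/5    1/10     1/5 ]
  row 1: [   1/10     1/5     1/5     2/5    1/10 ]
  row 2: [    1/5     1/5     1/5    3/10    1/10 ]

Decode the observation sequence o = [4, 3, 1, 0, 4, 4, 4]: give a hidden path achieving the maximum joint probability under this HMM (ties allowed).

t=0: δ = [8.000e-02, 2.000e-02, 4.000e-02]  (obs o_0=4)
t=1: δ = [1.200e-03, 1.920e-02, 7.200e-03]  ψ = [2, 0, 0]  (obs o_1=3)
t=2: δ = [7.680e-04, 1.152e-03, 1.920e-03]  ψ = [1, 1, 1]  (obs o_2=1)
t=3: δ = [5.760e-05, 9.600e-05, 1.152e-04]  ψ = [2, 2, 1]  (obs o_3=0)
t=4: δ = [6.912e-06, 5.760e-06, 4.800e-06]  ψ = [2, 2, 1]  (obs o_4=4)
t=5: δ = [2.880e-07, 4.147e-07, 2.880e-07]  ψ = [2, 0, 1]  (obs o_5=4)
t=6: δ = [1.728e-08, 1.728e-08, 2.074e-08]  ψ = [2, 0, 1]  (obs o_6=4)
backtrack: best end state = 2; path = [0, 1, 1, 2, 0, 1, 2]

path = [0, 1, 1, 2, 0, 1, 2]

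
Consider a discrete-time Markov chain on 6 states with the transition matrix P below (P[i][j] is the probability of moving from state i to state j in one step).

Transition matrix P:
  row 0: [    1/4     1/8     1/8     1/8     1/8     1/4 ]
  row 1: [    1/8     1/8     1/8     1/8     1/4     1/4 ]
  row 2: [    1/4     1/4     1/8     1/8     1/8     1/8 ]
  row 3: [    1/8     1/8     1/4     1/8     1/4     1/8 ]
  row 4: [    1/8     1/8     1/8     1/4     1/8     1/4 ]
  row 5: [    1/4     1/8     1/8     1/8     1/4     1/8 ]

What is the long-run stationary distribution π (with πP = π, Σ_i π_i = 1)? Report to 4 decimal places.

Balance equations π_j = Σ_i π_i·P[i][j]:
  π_0 = 1/4·π_0 + 1/8·π_1 + 1/4·π_2 + 1/8·π_3 + 1/8·π_4 + 1/4·π_5
  π_1 = 1/8·π_0 + 1/8·π_1 + 1/4·π_2 + 1/8·π_3 + 1/8·π_4 + 1/8·π_5
  π_2 = 1/8·π_0 + 1/8·π_1 + 1/8·π_2 + 1/4·π_3 + 1/8·π_4 + 1/8·π_5
  π_3 = 1/8·π_0 + 1/8·π_1 + 1/8·π_2 + 1/8·π_3 + 1/4·π_4 + 1/8·π_5
  π_4 = 1/8·π_0 + 1/4·π_1 + 1/8·π_2 + 1/4·π_3 + 1/8·π_4 + 1/4·π_5
  normalize: π_0 + π_1 + π_2 + π_3 + π_4 + π_5 = 1
Solving the linear system gives exactly π = [4/21, 1732/12117, 1739/12117, 1795/12117, 2243/12117, 2300/12117].

π = [0.1905, 0.1429, 0.1435, 0.1481, 0.1851, 0.1898]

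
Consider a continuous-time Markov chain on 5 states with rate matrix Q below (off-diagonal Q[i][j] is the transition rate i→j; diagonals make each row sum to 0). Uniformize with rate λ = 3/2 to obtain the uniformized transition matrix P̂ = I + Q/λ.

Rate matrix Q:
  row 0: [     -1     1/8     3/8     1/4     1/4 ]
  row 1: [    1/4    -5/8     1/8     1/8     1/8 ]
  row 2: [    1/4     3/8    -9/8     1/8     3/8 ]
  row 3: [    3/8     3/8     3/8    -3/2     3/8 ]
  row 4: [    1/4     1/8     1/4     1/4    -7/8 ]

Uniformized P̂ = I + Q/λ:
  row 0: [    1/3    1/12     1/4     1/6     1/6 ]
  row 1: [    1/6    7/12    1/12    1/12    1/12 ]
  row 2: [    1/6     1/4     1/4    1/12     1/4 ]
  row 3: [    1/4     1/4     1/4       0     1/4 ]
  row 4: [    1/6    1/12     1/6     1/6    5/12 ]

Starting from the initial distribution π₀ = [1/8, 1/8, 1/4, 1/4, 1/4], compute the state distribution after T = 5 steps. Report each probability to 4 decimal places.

π = [0.2111, 0.2643, 0.1873, 0.1107, 0.2266]

t=0: π = [0.1250, 0.1250, 0.2500, 0.2500, 0.2500]
t=1: π = [0.2083, 0.2292, 0.2083, 0.0938, 0.2604]
t=2: π = [0.2092, 0.2483, 0.1901, 0.1146, 0.2378]
t=3: π = [0.2111, 0.2582, 0.1888, 0.1110, 0.2308]
t=4: π = [0.2111, 0.2624, 0.1877, 0.1109, 0.2278]
t=5: π = [0.2111, 0.2643, 0.1873, 0.1107, 0.2266]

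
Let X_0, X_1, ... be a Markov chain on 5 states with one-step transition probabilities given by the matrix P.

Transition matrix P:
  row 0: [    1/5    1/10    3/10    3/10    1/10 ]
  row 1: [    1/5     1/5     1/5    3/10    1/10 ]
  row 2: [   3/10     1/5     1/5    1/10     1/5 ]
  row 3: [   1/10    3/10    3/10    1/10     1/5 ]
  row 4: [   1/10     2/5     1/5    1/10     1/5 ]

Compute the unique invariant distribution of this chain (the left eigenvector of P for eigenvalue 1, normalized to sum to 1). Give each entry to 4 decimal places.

Balance equations π_j = Σ_i π_i·P[i][j]:
  π_0 = 1/5·π_0 + 1/5·π_1 + 3/10·π_2 + 1/10·π_3 + 1/10·π_4
  π_1 = 1/10·π_0 + 1/5·π_1 + 1/5·π_2 + 3/10·π_3 + 2/5·π_4
  π_2 = 3/10·π_0 + 1/5·π_1 + 1/5·π_2 + 3/10·π_3 + 1/5·π_4
  π_3 = 3/10·π_0 + 3/10·π_1 + 1/10·π_2 + 1/10·π_3 + 1/10·π_4
  normalize: π_0 + π_1 + π_2 + π_3 + π_4 = 1
Solving the linear system gives exactly π = [105/554, 64/277, 263/1108, 51/277, 175/1108].

π = [0.1895, 0.2310, 0.2374, 0.1841, 0.1579]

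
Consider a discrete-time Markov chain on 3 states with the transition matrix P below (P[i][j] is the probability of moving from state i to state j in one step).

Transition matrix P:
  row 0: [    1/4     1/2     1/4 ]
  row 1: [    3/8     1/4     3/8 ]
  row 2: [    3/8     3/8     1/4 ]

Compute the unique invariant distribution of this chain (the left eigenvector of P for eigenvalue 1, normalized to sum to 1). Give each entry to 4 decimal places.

π = [0.3333, 0.3704, 0.2963]

Balance equations π_j = Σ_i π_i·P[i][j]:
  π_0 = 1/4·π_0 + 3/8·π_1 + 3/8·π_2
  π_1 = 1/2·π_0 + 1/4·π_1 + 3/8·π_2
  normalize: π_0 + π_1 + π_2 = 1
Solving the linear system gives exactly π = [1/3, 10/27, 8/27].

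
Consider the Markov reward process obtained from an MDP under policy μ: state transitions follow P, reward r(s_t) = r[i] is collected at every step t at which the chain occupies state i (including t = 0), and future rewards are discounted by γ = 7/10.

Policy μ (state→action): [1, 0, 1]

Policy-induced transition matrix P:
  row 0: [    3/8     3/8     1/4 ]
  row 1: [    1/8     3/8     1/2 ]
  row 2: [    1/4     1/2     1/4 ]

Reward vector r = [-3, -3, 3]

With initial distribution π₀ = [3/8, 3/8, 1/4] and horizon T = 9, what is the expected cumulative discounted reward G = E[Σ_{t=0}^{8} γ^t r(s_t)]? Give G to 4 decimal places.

t=0: π = [0.3750, 0.3750, 0.2500], E[r] = -1.5000, γ^t·E[r] = -1.500000, running G = -1.500000
t=1: π = [0.2500, 0.4063, 0.3438], E[r] = -0.9375, γ^t·E[r] = -0.656250, running G = -2.156250
t=2: π = [0.2305, 0.4180, 0.3516], E[r] = -0.8906, γ^t·E[r] = -0.436406, running G = -2.592656
t=3: π = [0.2266, 0.4189, 0.3545], E[r] = -0.8730, γ^t·E[r] = -0.299455, running G = -2.892111
t=4: π = [0.2260, 0.4193, 0.3547], E[r] = -0.8716, γ^t·E[r] = -0.209267, running G = -3.101378
t=5: π = [0.2258, 0.4193, 0.3548], E[r] = -0.8710, γ^t·E[r] = -0.146394, running G = -3.247773
t=6: π = [0.2258, 0.4194, 0.3548], E[r] = -0.8710, γ^t·E[r] = -0.102471, running G = -3.350243
t=7: π = [0.2258, 0.4194, 0.3548], E[r] = -0.8710, γ^t·E[r] = -0.071728, running G = -3.421971
t=8: π = [0.2258, 0.4194, 0.3548], E[r] = -0.8710, γ^t·E[r] = -0.050210, running G = -3.472181

G = -3.4722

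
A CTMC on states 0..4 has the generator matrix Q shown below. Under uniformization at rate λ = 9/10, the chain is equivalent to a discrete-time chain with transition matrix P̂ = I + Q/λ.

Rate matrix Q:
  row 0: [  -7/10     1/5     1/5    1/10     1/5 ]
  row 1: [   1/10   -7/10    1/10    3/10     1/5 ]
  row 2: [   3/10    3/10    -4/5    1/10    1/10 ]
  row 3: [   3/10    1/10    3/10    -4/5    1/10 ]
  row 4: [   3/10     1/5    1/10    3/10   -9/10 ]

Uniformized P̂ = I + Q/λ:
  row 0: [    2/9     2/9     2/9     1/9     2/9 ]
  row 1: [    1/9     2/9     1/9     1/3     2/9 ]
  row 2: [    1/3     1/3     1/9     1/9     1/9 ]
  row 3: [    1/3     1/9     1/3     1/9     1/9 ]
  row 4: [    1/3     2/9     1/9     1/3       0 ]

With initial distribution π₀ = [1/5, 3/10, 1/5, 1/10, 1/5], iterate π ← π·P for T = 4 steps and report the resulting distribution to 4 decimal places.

π = [0.2555, 0.2212, 0.1823, 0.1929, 0.1480]

t=0: π = [0.2000, 0.3000, 0.2000, 0.1000, 0.2000]
t=1: π = [0.2444, 0.2333, 0.1556, 0.2222, 0.1444]
t=2: π = [0.2543, 0.2148, 0.1877, 0.1951, 0.1481]
t=3: π = [0.2573, 0.2214, 0.1827, 0.1918, 0.1468]
t=4: π = [0.2555, 0.2212, 0.1823, 0.1929, 0.1480]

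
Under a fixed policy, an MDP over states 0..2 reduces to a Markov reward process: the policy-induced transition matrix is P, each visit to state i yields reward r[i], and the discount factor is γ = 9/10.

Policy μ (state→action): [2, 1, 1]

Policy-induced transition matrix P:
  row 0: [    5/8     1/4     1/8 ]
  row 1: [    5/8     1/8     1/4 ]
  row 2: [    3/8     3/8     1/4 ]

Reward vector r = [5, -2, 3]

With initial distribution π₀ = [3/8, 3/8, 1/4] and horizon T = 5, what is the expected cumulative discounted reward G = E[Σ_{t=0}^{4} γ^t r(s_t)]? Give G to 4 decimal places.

t=0: π = [0.3750, 0.3750, 0.2500], E[r] = 1.8750, γ^t·E[r] = 1.875000, running G = 1.875000
t=1: π = [0.5625, 0.2344, 0.2031], E[r] = 2.9531, γ^t·E[r] = 2.657813, running G = 4.532813
t=2: π = [0.5742, 0.2461, 0.1797], E[r] = 2.9180, γ^t·E[r] = 2.363555, running G = 6.896367
t=3: π = [0.5801, 0.2417, 0.1782], E[r] = 2.9517, γ^t·E[r] = 2.151760, running G = 9.048127
t=4: π = [0.5804, 0.2421, 0.1775], E[r] = 2.9506, γ^t·E[r] = 1.935863, running G = 10.983991

G = 10.9840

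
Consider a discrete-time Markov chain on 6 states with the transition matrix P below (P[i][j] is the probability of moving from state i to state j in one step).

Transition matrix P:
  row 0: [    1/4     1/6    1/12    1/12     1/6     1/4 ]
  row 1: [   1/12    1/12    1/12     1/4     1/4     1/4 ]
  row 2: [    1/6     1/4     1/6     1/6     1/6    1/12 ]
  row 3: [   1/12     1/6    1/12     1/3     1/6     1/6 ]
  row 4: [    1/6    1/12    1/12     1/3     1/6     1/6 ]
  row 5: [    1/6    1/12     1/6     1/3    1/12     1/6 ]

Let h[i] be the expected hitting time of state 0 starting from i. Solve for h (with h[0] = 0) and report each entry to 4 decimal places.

First-step conditioning: h[0] = 0; for i ≠ 0, h[i] = 1 + Σ_k P[i][k]·h[k].
  h[1] = 1 + 1/12·h[1] + 1/12·h[2] + 1/4·h[3] + 1/4·h[4] + 1/4·h[5]
  h[2] = 1 + 1/4·h[1] + 1/6·h[2] + 1/6·h[3] + 1/6·h[4] + 1/12·h[5]
  h[3] = 1 + 1/6·h[1] + 1/12·h[2] + 1/3·h[3] + 1/6·h[4] + 1/6·h[5]
  h[4] = 1 + 1/12·h[1] + 1/12·h[2] + 1/3·h[3] + 1/6·h[4] + 1/6·h[5]
  h[5] = 1 + 1/12·h[1] + 1/6·h[2] + 1/3·h[3] + 1/12·h[4] + 1/6·h[5]
Solving the 5×5 linear system over states ≠ 0 gives exactly h = [0, 27632/3357, 8540/1119, 83960/10071, 25684/3357, 77036/10071] (h[0] = 0 is the target).

h = [0.0000, 8.2312, 7.6318, 8.3368, 7.6509, 7.6493]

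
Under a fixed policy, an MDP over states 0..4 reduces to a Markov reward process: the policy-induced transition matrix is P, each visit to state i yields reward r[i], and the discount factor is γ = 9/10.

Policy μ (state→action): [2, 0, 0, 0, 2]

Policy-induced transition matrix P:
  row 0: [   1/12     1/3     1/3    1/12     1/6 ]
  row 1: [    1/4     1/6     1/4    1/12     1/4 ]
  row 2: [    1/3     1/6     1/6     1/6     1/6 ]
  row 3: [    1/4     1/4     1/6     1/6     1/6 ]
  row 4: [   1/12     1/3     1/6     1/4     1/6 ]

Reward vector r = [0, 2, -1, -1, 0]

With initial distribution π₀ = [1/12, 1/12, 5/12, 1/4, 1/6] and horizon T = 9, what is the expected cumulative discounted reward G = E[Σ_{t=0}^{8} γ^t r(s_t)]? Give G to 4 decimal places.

G = 0.1149

t=0: π = [0.0833, 0.0833, 0.4167, 0.2500, 0.1667], E[r] = -0.5000, γ^t·E[r] = -0.500000, running G = -0.500000
t=1: π = [0.2431, 0.2292, 0.1875, 0.1667, 0.1736], E[r] = 0.1042, γ^t·E[r] = 0.093750, running G = -0.406250
t=2: π = [0.1962, 0.2500, 0.2263, 0.1418, 0.1858], E[r] = 0.1319, γ^t·E[r] = 0.106875, running G = -0.299375
t=3: π = [0.2052, 0.2421, 0.2202, 0.1450, 0.1875], E[r] = 0.1191, γ^t·E[r] = 0.086836, running G = -0.212539
t=4: π = [0.2029, 0.2442, 0.2210, 0.1450, 0.1868], E[r] = 0.1223, γ^t·E[r] = 0.080264, running G = -0.132275
t=5: π = [0.2035, 0.2437, 0.2208, 0.1450, 0.1870], E[r] = 0.1216, γ^t·E[r] = 0.071807, running G = -0.060468
t=6: π = [0.2033, 0.2438, 0.2209, 0.1450, 0.1870], E[r] = 0.1218, γ^t·E[r] = 0.064720, running G = 0.004252
t=7: π = [0.2034, 0.2438, 0.2209, 0.1450, 0.1870], E[r] = 0.1217, γ^t·E[r] = 0.058227, running G = 0.062480
t=8: π = [0.2033, 0.2438, 0.2209, 0.1450, 0.1870], E[r] = 0.1218, γ^t·E[r] = 0.052409, running G = 0.114889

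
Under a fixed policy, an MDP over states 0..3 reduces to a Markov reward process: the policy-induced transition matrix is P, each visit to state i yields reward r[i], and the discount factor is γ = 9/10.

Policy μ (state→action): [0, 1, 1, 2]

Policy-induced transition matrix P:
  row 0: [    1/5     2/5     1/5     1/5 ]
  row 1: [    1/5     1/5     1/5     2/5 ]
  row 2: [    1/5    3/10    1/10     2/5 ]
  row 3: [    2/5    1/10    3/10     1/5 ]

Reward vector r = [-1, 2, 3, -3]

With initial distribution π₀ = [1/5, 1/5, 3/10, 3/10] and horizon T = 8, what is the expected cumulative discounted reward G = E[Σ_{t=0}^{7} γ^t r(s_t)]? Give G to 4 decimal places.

G = 0.0676

t=0: π = [0.2000, 0.2000, 0.3000, 0.3000], E[r] = 0.2000, γ^t·E[r] = 0.200000, running G = 0.200000
t=1: π = [0.2600, 0.2400, 0.2000, 0.3000], E[r] = -0.0800, γ^t·E[r] = -0.072000, running G = 0.128000
t=2: π = [0.2600, 0.2420, 0.2100, 0.2880], E[r] = -0.0100, γ^t·E[r] = -0.008100, running G = 0.119900
t=3: π = [0.2576, 0.2442, 0.2078, 0.2904], E[r] = -0.0170, γ^t·E[r] = -0.012393, running G = 0.107507
t=4: π = [0.2581, 0.2433, 0.2083, 0.2904], E[r] = -0.0180, γ^t·E[r] = -0.011797, running G = 0.095710
t=5: π = [0.2581, 0.2434, 0.2082, 0.2903], E[r] = -0.0175, γ^t·E[r] = -0.010361, running G = 0.085350
t=6: π = [0.2581, 0.2434, 0.2082, 0.2903], E[r] = -0.0176, γ^t·E[r] = -0.009348, running G = 0.076002
t=7: π = [0.2581, 0.2434, 0.2082, 0.2903], E[r] = -0.0176, γ^t·E[r] = -0.008417, running G = 0.067585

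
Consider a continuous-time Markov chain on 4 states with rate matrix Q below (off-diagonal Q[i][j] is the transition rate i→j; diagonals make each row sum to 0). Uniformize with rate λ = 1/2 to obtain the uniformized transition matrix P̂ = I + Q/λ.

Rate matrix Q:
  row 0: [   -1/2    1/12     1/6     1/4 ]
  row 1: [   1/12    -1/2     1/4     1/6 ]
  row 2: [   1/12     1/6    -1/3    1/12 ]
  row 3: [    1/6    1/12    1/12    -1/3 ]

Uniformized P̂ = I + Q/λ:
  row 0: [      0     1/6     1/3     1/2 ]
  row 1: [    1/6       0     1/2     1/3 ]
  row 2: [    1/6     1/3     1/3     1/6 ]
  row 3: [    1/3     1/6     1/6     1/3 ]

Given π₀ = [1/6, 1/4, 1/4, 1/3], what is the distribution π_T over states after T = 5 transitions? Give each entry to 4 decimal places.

t=0: π = [0.1667, 0.2500, 0.2500, 0.3333]
t=1: π = [0.1944, 0.1667, 0.3194, 0.3194]
t=2: π = [0.1875, 0.1921, 0.3079, 0.3125]
t=3: π = [0.1875, 0.1860, 0.3133, 0.3133]
t=4: π = [0.1876, 0.1879, 0.3121, 0.3124]
t=5: π = [0.1875, 0.1874, 0.3126, 0.3126]

π = [0.1875, 0.1874, 0.3126, 0.3126]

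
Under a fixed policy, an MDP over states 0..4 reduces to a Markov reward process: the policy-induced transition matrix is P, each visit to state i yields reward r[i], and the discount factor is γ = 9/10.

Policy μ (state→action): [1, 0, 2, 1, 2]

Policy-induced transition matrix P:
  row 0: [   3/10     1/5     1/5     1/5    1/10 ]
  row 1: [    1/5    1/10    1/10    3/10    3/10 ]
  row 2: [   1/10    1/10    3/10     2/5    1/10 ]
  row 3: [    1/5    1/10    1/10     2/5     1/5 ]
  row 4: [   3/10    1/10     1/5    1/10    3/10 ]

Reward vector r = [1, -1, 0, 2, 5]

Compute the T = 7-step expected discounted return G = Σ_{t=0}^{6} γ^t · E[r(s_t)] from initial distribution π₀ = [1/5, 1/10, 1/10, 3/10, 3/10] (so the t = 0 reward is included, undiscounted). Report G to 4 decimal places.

t=0: π = [0.2000, 0.1000, 0.1000, 0.3000, 0.3000], E[r] = 2.2000, γ^t·E[r] = 2.200000, running G = 2.200000
t=1: π = [0.2400, 0.1200, 0.1700, 0.2600, 0.2100], E[r] = 1.6900, γ^t·E[r] = 1.521000, running G = 3.721000
t=2: π = [0.2280, 0.1240, 0.1790, 0.2770, 0.1920], E[r] = 1.6180, γ^t·E[r] = 1.310580, running G = 5.031580
t=3: π = [0.2241, 0.1228, 0.1778, 0.2844, 0.1909], E[r] = 1.6246, γ^t·E[r] = 1.184333, running G = 6.215913
t=4: π = [0.2237, 0.1224, 0.1771, 0.2856, 0.1912], E[r] = 1.6285, γ^t·E[r] = 1.068439, running G = 7.284353
t=5: π = [0.2238, 0.1224, 0.1769, 0.2857, 0.1913], E[r] = 1.6291, γ^t·E[r] = 0.961990, running G = 8.246343
t=6: π = [0.2238, 0.1224, 0.1769, 0.2856, 0.1913], E[r] = 1.6292, γ^t·E[r] = 0.865805, running G = 9.112148

G = 9.1121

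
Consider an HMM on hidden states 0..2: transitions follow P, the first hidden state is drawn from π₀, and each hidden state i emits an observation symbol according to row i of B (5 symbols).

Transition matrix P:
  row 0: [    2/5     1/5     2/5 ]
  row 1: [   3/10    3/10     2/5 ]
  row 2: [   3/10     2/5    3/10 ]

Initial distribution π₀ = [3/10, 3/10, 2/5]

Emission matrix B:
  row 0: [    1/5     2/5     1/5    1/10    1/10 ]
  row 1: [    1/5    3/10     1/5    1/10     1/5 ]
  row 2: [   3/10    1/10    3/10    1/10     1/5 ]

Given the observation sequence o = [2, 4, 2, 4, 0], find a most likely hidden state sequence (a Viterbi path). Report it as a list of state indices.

t=0: δ = [6.000e-02, 6.000e-02, 1.200e-01]  (obs o_0=2)
t=1: δ = [3.600e-03, 9.600e-03, 7.200e-03]  ψ = [2, 2, 2]  (obs o_1=4)
t=2: δ = [5.760e-04, 5.760e-04, 1.152e-03]  ψ = [1, 1, 1]  (obs o_2=2)
t=3: δ = [3.456e-05, 9.216e-05, 6.912e-05]  ψ = [2, 2, 2]  (obs o_3=4)
t=4: δ = [5.530e-06, 5.530e-06, 1.106e-05]  ψ = [1, 1, 1]  (obs o_4=0)
backtrack: best end state = 2; path = [2, 1, 2, 1, 2]

path = [2, 1, 2, 1, 2]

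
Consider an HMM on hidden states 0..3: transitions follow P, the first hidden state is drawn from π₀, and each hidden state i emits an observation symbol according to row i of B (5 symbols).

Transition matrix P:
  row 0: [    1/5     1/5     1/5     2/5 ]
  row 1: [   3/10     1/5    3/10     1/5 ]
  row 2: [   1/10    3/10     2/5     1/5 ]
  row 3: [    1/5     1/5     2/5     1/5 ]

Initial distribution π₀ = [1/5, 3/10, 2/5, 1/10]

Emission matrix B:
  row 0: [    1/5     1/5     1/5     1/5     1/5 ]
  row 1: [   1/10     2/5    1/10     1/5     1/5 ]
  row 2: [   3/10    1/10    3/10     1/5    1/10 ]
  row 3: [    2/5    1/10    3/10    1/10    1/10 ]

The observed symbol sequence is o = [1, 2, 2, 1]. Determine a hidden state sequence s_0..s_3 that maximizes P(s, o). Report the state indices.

path = [1, 2, 2, 1]

t=0: δ = [4.000e-02, 1.200e-01, 4.000e-02, 1.000e-02]  (obs o_0=1)
t=1: δ = [7.200e-03, 2.400e-03, 1.080e-02, 7.200e-03]  ψ = [1, 1, 1, 1]  (obs o_1=2)
t=2: δ = [2.880e-04, 3.240e-04, 1.296e-03, 8.640e-04]  ψ = [0, 2, 2, 0]  (obs o_2=2)
t=3: δ = [3.456e-05, 1.555e-04, 5.184e-05, 2.592e-05]  ψ = [3, 2, 2, 2]  (obs o_3=1)
backtrack: best end state = 1; path = [1, 2, 2, 1]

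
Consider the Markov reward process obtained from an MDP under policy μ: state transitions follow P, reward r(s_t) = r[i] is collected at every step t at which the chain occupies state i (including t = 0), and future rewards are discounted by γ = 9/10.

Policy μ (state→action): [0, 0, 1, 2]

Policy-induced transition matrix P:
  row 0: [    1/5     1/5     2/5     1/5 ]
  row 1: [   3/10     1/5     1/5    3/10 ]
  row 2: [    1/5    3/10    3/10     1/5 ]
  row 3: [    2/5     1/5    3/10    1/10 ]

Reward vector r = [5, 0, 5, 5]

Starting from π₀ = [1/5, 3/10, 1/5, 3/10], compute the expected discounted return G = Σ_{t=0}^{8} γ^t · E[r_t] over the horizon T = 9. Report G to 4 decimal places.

t=0: π = [0.2000, 0.3000, 0.2000, 0.3000], E[r] = 3.5000, γ^t·E[r] = 3.500000, running G = 3.500000
t=1: π = [0.2900, 0.2200, 0.2900, 0.2000], E[r] = 3.9000, γ^t·E[r] = 3.510000, running G = 7.010000
t=2: π = [0.2620, 0.2290, 0.3070, 0.2020], E[r] = 3.8550, γ^t·E[r] = 3.122550, running G = 10.132550
t=3: π = [0.2633, 0.2307, 0.3033, 0.2027], E[r] = 3.8465, γ^t·E[r] = 2.804099, running G = 12.936649
t=4: π = [0.2636, 0.2303, 0.3033, 0.2028], E[r] = 3.8484, γ^t·E[r] = 2.524902, running G = 15.461551
t=5: π = [0.2636, 0.2303, 0.3033, 0.2028], E[r] = 3.8484, γ^t·E[r] = 2.272424, running G = 17.733975
t=6: π = [0.2636, 0.2303, 0.3033, 0.2028], E[r] = 3.8483, γ^t·E[r] = 2.045164, running G = 19.779138
t=7: π = [0.2636, 0.2303, 0.3033, 0.2028], E[r] = 3.8483, γ^t·E[r] = 1.840647, running G = 21.619786
t=8: π = [0.2636, 0.2303, 0.3033, 0.2028], E[r] = 3.8483, γ^t·E[r] = 1.656583, running G = 23.276369

G = 23.2764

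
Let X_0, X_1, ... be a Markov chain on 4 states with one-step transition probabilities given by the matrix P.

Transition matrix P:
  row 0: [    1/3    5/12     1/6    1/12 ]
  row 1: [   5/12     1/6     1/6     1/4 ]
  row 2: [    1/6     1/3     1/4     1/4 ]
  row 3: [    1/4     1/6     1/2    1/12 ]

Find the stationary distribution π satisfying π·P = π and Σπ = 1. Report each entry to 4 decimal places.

Balance equations π_j = Σ_i π_i·P[i][j]:
  π_0 = 1/3·π_0 + 5/12·π_1 + 1/6·π_2 + 1/4·π_3
  π_1 = 5/12·π_0 + 1/6·π_1 + 1/3·π_2 + 1/6·π_3
  π_2 = 1/6·π_0 + 1/6·π_1 + 1/4·π_2 + 1/2·π_3
  normalize: π_0 + π_1 + π_2 + π_3 = 1
Solving the linear system gives exactly π = [292/967, 547/1934, 236/967, 331/1934].

π = [0.3020, 0.2828, 0.2441, 0.1711]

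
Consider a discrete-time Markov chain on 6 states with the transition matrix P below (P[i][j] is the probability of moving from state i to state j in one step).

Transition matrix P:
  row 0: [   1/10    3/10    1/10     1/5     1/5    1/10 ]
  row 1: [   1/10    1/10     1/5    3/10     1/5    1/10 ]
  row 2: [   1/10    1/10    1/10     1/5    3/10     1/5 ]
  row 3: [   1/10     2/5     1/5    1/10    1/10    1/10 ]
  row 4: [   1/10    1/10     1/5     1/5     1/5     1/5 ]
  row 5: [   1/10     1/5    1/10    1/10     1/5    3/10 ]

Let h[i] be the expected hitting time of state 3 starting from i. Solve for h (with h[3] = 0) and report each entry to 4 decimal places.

First-step conditioning: h[3] = 0; for i ≠ 3, h[i] = 1 + Σ_k P[i][k]·h[k].
  h[0] = 1 + 1/10·h[0] + 3/10·h[1] + 1/10·h[2] + 1/5·h[4] + 1/10·h[5]
  h[1] = 1 + 1/10·h[0] + 1/10·h[1] + 1/5·h[2] + 1/5·h[4] + 1/10·h[5]
  h[2] = 1 + 1/10·h[0] + 1/10·h[1] + 1/10·h[2] + 3/10·h[4] + 1/5·h[5]
  h[4] = 1 + 1/10·h[0] + 1/10·h[1] + 1/5·h[2] + 1/5·h[4] + 1/5·h[5]
  h[5] = 1 + 1/10·h[0] + 1/5·h[1] + 1/10·h[2] + 1/5·h[4] + 3/10·h[5]
Solving the 5×5 linear system over states ≠ 3 gives exactly h = [8810/1769, 8100/1769, 9100/1769, 0, 9100/1769, 10000/1769] (h[3] = 0 is the target).

h = [4.9802, 4.5789, 5.1441, 0.0000, 5.1441, 5.6529]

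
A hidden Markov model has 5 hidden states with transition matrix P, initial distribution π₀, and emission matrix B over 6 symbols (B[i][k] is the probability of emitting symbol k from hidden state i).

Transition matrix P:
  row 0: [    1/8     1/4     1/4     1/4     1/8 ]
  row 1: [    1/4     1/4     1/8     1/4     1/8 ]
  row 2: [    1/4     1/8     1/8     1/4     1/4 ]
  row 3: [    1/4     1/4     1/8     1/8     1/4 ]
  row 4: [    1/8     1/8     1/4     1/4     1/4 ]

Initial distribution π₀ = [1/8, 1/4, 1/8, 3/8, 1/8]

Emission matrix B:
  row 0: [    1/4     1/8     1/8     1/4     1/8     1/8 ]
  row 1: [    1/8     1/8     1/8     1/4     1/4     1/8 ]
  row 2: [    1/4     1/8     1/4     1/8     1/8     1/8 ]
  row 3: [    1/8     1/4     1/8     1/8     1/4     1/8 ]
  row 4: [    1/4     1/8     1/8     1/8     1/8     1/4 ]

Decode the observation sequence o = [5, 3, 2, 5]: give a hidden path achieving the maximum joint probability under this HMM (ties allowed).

t=0: δ = [1.562e-02, 3.125e-02, 1.562e-02, 4.688e-02, 3.125e-02]  (obs o_0=5)
t=1: δ = [2.930e-03, 2.930e-03, 9.766e-04, 9.766e-04, 1.465e-03]  ψ = [3, 3, 4, 1, 3]  (obs o_1=3)
t=2: δ = [9.155e-05, 9.155e-05, 1.831e-04, 9.155e-05, 4.578e-05]  ψ = [1, 0, 0, 0, 0]  (obs o_2=2)
t=3: δ = [5.722e-06, 2.861e-06, 2.861e-06, 5.722e-06, 1.144e-05]  ψ = [2, 0, 0, 2, 2]  (obs o_3=5)
backtrack: best end state = 4; path = [3, 0, 2, 4]

path = [3, 0, 2, 4]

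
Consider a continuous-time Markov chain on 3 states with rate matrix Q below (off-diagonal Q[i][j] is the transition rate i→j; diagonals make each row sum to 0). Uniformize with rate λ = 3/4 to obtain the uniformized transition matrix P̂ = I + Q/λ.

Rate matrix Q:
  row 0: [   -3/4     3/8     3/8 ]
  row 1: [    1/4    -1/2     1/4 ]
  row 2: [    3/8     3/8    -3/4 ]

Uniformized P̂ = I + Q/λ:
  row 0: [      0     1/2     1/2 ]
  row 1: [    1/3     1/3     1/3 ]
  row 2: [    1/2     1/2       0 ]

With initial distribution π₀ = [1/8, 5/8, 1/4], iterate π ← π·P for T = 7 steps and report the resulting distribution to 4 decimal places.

π = [0.2862, 0.4286, 0.2852]

t=0: π = [0.1250, 0.6250, 0.2500]
t=1: π = [0.3333, 0.3958, 0.2708]
t=2: π = [0.2674, 0.4340, 0.2986]
t=3: π = [0.2940, 0.4277, 0.2784]
t=4: π = [0.2817, 0.4287, 0.2895]
t=5: π = [0.2877, 0.4285, 0.2838]
t=6: π = [0.2847, 0.4286, 0.2867]
t=7: π = [0.2862, 0.4286, 0.2852]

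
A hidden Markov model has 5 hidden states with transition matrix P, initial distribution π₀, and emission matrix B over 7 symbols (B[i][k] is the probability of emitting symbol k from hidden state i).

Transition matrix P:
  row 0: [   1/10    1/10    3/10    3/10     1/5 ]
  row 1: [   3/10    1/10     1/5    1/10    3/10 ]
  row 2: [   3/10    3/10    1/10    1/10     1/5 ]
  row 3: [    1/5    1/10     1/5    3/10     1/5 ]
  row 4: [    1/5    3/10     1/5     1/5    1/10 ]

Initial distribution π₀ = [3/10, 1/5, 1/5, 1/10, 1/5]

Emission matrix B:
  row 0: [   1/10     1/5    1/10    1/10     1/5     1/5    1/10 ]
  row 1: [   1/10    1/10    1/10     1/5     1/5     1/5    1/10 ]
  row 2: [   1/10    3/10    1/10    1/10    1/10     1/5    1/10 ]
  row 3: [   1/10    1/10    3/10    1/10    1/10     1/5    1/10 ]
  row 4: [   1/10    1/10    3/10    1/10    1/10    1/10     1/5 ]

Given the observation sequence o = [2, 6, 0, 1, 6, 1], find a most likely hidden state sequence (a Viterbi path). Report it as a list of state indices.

t=0: δ = [3.000e-02, 2.000e-02, 2.000e-02, 3.000e-02, 6.000e-02]  (obs o_0=2)
t=1: δ = [1.200e-03, 1.800e-03, 1.200e-03, 1.200e-03, 1.200e-03]  ψ = [4, 4, 4, 4, 0]  (obs o_1=6)
t=2: δ = [5.400e-05, 3.600e-05, 3.600e-05, 3.600e-05, 5.400e-05]  ψ = [1, 2, 0, 0, 1]  (obs o_2=0)
t=3: δ = [2.160e-06, 1.620e-06, 4.860e-06, 1.620e-06, 1.080e-06]  ψ = [1, 4, 0, 0, 0]  (obs o_3=1)
t=4: δ = [1.458e-07, 1.458e-07, 6.480e-08, 6.480e-08, 1.944e-07]  ψ = [2, 2, 0, 0, 2]  (obs o_4=6)
t=5: δ = [8.748e-09, 5.832e-09, 1.312e-08, 4.374e-09, 4.374e-09]  ψ = [1, 4, 0, 0, 1]  (obs o_5=1)
backtrack: best end state = 2; path = [4, 1, 0, 2, 0, 2]

path = [4, 1, 0, 2, 0, 2]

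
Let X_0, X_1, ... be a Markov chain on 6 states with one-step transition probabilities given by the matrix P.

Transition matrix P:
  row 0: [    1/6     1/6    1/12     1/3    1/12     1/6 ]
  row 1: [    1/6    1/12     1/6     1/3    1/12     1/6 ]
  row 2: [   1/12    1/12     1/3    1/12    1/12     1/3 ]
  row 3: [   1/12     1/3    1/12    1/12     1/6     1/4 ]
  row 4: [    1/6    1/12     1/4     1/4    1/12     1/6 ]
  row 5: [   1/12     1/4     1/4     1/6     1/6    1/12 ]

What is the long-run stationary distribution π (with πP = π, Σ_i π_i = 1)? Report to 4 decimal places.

Balance equations π_j = Σ_i π_i·P[i][j]:
  π_0 = 1/6·π_0 + 1/6·π_1 + 1/12·π_2 + 1/12·π_3 + 1/6·π_4 + 1/12·π_5
  π_1 = 1/6·π_0 + 1/12·π_1 + 1/12·π_2 + 1/3·π_3 + 1/12·π_4 + 1/4·π_5
  π_2 = 1/12·π_0 + 1/6·π_1 + 1/3·π_2 + 1/12·π_3 + 1/4·π_4 + 1/4·π_5
  π_3 = 1/3·π_0 + 1/3·π_1 + 1/12·π_2 + 1/12·π_3 + 1/4·π_4 + 1/6·π_5
  π_4 = 1/12·π_0 + 1/12·π_1 + 1/12·π_2 + 1/6·π_3 + 1/12·π_4 + 1/6·π_5
  normalize: π_0 + π_1 + π_2 + π_3 + π_4 + π_5 = 1
Solving the linear system gives exactly π = [4579/39034, 3404/19517, 135/673, 7503/39034, 4527/39034, 7787/39034].

π = [0.1173, 0.1744, 0.2006, 0.1922, 0.1160, 0.1995]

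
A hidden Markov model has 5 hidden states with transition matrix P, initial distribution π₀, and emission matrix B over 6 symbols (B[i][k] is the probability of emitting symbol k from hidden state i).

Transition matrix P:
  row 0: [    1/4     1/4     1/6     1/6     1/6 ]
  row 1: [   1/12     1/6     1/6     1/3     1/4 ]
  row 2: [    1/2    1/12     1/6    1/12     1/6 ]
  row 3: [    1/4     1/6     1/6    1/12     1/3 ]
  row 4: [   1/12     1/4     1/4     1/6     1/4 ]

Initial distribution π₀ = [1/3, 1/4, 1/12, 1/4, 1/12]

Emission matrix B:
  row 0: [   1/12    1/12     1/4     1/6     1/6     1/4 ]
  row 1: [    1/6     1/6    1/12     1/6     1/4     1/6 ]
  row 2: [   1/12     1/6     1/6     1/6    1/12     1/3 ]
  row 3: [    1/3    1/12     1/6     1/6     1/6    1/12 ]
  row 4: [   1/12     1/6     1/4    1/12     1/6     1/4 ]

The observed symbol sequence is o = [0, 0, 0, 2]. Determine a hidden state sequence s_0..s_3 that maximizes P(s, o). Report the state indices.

t=0: δ = [2.778e-02, 4.167e-02, 6.944e-03, 8.333e-02, 6.944e-03]  (obs o_0=0)
t=1: δ = [1.736e-03, 2.315e-03, 1.157e-03, 4.630e-03, 2.315e-03]  ψ = [3, 3, 3, 1, 3]  (obs o_1=0)
t=2: δ = [9.645e-05, 1.286e-04, 6.430e-05, 2.572e-04, 1.286e-04]  ψ = [3, 3, 3, 1, 3]  (obs o_2=0)
t=3: δ = [1.608e-05, 3.572e-06, 7.144e-06, 7.144e-06, 2.143e-05]  ψ = [3, 3, 3, 1, 3]  (obs o_3=2)
backtrack: best end state = 4; path = [3, 1, 3, 4]

path = [3, 1, 3, 4]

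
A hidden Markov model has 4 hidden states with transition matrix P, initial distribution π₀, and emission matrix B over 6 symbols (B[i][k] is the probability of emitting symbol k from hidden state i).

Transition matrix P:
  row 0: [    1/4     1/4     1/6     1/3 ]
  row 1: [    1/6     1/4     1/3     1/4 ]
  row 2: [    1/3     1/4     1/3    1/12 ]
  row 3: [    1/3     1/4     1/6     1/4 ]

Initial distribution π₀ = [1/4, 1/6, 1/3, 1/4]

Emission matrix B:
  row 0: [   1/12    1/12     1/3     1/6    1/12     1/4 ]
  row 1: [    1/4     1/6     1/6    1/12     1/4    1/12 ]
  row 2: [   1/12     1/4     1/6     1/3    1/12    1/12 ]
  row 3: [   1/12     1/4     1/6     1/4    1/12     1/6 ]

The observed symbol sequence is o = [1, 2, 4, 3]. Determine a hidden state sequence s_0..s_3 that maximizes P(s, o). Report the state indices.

t=0: δ = [2.083e-02, 2.778e-02, 8.333e-02, 6.250e-02]  (obs o_0=1)
t=1: δ = [9.259e-03, 3.472e-03, 4.630e-03, 2.604e-03]  ψ = [2, 2, 2, 3]  (obs o_1=2)
t=2: δ = [1.929e-04, 5.787e-04, 1.286e-04, 2.572e-04]  ψ = [0, 0, 0, 0]  (obs o_2=4)
t=3: δ = [1.608e-05, 1.206e-05, 6.430e-05, 3.617e-05]  ψ = [1, 1, 1, 1]  (obs o_3=3)
backtrack: best end state = 2; path = [2, 0, 1, 2]

path = [2, 0, 1, 2]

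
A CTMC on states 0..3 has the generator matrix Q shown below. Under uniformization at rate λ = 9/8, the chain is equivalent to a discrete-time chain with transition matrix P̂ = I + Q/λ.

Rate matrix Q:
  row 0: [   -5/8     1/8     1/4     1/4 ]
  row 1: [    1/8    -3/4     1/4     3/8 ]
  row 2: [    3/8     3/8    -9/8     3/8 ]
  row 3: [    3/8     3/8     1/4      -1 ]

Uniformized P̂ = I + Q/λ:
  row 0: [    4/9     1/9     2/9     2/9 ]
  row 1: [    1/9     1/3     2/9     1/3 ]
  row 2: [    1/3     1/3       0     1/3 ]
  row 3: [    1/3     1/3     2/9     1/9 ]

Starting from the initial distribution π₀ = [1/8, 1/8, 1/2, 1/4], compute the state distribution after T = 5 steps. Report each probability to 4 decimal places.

t=0: π = [0.1250, 0.1250, 0.5000, 0.2500]
t=1: π = [0.3194, 0.3056, 0.1111, 0.2639]
t=2: π = [0.3009, 0.2623, 0.1975, 0.2392]
t=3: π = [0.3085, 0.2665, 0.1783, 0.2467]
t=4: π = [0.3084, 0.2648, 0.1826, 0.2442]
t=5: π = [0.3088, 0.2648, 0.1816, 0.2448]

π = [0.3088, 0.2648, 0.1816, 0.2448]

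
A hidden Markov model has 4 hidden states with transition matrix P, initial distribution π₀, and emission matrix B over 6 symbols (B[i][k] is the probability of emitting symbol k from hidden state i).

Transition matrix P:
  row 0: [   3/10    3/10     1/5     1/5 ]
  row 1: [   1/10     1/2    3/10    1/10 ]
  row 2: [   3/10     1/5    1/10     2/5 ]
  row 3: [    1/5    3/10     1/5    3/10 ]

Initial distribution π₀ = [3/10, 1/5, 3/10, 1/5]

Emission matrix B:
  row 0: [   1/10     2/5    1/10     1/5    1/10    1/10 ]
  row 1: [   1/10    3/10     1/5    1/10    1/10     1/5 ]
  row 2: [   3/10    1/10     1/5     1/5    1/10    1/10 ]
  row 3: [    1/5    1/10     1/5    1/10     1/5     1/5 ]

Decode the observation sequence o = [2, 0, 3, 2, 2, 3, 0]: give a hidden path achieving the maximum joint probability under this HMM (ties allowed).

t=0: δ = [3.000e-02, 4.000e-02, 6.000e-02, 4.000e-02]  (obs o_0=2)
t=1: δ = [1.800e-03, 2.000e-03, 3.600e-03, 4.800e-03]  ψ = [2, 1, 1, 2]  (obs o_1=0)
t=2: δ = [2.160e-04, 1.440e-04, 1.920e-04, 1.440e-04]  ψ = [2, 3, 3, 2]  (obs o_2=3)
t=3: δ = [6.480e-06, 1.440e-05, 8.640e-06, 1.536e-05]  ψ = [0, 1, 0, 2]  (obs o_3=2)
t=4: δ = [3.072e-07, 1.440e-06, 8.640e-07, 9.216e-07]  ψ = [3, 1, 1, 3]  (obs o_4=2)
t=5: δ = [5.184e-08, 7.200e-08, 8.640e-08, 3.456e-08]  ψ = [2, 1, 1, 2]  (obs o_5=3)
t=6: δ = [2.592e-09, 3.600e-09, 6.480e-09, 6.912e-09]  ψ = [2, 1, 1, 2]  (obs o_6=0)
backtrack: best end state = 3; path = [2, 3, 1, 1, 1, 2, 3]

path = [2, 3, 1, 1, 1, 2, 3]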